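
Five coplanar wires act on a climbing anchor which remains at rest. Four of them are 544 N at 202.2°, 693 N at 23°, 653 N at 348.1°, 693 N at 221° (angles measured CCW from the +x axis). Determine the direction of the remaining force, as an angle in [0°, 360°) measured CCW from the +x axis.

θ ≈ 116°

Sum the known components: ΣF_x = 250.2 N, ΣF_y = -524.1 N.
For equilibrium the remaining force must supply (−ΣF_x, −ΣF_y) = (-250.2, 524.1) N.
Magnitude = √((-250.2)² + (524.1)²) = 580.7 N; direction = atan2(524.1, -250.2) = 115.5°.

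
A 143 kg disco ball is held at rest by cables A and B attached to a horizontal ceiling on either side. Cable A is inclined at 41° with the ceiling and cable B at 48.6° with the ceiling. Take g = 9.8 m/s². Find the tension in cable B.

T_B ≈ 1060 N

Weight W = 143 × 9.8 = 1401 N acts straight down.
Horizontal: T_A cos 41° = T_B cos 48.6°  →  T_A = 0.8762 T_B.
Vertical: T_A sin 41° + T_B sin 48.6° = 1401.
Substituting the horizontal relation into the vertical equation gives 1.325 T_B = 1401, so T_B = 1058 N.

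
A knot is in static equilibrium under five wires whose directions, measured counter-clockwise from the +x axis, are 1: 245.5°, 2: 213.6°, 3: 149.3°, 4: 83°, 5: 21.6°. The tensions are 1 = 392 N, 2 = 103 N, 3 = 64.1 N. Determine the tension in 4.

T_4 ≈ 276 N

Resolve: ΣF_x = 392 cos 245.5° + 103 cos 213.6° + 64.1 cos 149.3° + T_4 cos 83° + T_5 cos 21.6° = 0.
        ΣF_y = 392 sin 245.5° + 103 sin 213.6° + 64.1 sin 149.3° + T_4 sin 83° + T_5 sin 21.6° = 0.
The known terms sum to (-303.5, -381) N, so 0.1219 T_4 + 0.9298 T_5 = 303.5 and 0.9925 T_4 + 0.3681 T_5 = 381.
Solving simultaneously: T_4 = 276.2 N, T_5 = 290.2 N.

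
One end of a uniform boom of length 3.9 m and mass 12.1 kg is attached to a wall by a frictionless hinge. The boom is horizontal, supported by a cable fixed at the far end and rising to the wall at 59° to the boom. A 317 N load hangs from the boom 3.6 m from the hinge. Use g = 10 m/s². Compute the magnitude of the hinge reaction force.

Take torques about the hinge: T sin 59° · 3.9 = 12.1×10×1.95 + 317×3.6 = 1377.2 N·m.
So T = 1377.2 / (0.8572 × 3.9) = 411.96 N.
ΣF_x = 0: H_x = T cos 59° = 212.17 N.
ΣF_y = 0: H_y = (12.1×10 + 317) − T sin 59° = 438 − 353.12 = 84.885 N.
|H| = √(H_x² + H_y²) = √((212.17)² + (84.885)²) = 228.52 N.

|H| ≈ 229 N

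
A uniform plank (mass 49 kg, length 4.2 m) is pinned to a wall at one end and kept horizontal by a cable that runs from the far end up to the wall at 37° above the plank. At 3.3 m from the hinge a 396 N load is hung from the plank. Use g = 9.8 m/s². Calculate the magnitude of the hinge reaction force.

Take torques about the hinge: T sin 37° · 4.2 = 49×9.8×2.1 + 396×3.3 = 2315.2 N·m.
So T = 2315.2 / (0.6018 × 4.2) = 915.97 N.
ΣF_x = 0: H_x = T cos 37° = 731.52 N.
ΣF_y = 0: H_y = (49×9.8 + 396) − T sin 37° = 876.2 − 551.24 = 324.96 N.
|H| = √(H_x² + H_y²) = √((731.52)² + (324.96)²) = 800.45 N.

|H| ≈ 800 N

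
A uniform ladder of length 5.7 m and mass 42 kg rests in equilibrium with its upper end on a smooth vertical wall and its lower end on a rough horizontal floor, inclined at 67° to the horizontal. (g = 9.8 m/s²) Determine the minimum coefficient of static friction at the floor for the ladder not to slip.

μ_min ≈ 0.212

ΣF_y = 0: N_floor = 42×9.8 = 411.6 N.
Torques about the foot: N_wall · 5.7 sin 67° = 42×9.8×2.85 cos 67° → N_wall = 87.357 N.
ΣF_x = 0: f_floor = N_wall = 87.357 N.
μ_min = f_floor / N_floor = 87.357 / 411.6 = 0.2122.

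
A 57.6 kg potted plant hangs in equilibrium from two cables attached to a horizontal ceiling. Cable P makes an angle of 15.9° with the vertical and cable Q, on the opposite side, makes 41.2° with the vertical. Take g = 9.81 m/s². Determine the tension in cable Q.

Angles from the horizontal: cable P is 90° − 15.9° = 74.1°, cable Q is 90° − 41.2° = 48.8°.
Weight W = 57.6 × 9.81 = 565.1 N acts straight down.
Horizontal: T_P cos 74.1° = T_Q cos 48.8°  →  T_P = 2.404 T_Q.
Vertical: T_P sin 74.1° + T_Q sin 48.8° = 565.1.
Substituting the horizontal relation into the vertical equation gives 3.065 T_Q = 565.1, so T_Q = 184.4 N.

T_Q ≈ 184 N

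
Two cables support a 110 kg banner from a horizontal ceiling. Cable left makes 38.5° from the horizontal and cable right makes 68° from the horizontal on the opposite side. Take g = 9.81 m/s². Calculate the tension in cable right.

T_right ≈ 881 N

Weight W = 110 × 9.81 = 1079 N acts straight down.
Horizontal: T_left cos 38.5° = T_right cos 68°  →  T_left = 0.4787 T_right.
Vertical: T_left sin 38.5° + T_right sin 68° = 1079.
Substituting the horizontal relation into the vertical equation gives 1.225 T_right = 1079, so T_right = 880.8 N.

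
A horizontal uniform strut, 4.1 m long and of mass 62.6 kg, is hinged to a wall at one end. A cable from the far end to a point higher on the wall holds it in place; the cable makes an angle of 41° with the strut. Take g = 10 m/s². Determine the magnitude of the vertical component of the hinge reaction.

Take torques about the hinge: T sin 41° · 4.1 = 62.6×10×2.05 = 1283.3 N·m.
So T = 1283.3 / (0.6561 × 4.1) = 477.09 N.
ΣF_y = 0: H_y = (62.6×10) − T sin 41° = 626 − 313 = 313 N.

|H_y| ≈ 313 N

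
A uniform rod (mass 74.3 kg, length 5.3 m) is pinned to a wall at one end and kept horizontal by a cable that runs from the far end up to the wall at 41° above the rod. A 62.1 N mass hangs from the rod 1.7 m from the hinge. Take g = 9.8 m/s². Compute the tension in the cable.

Take torques about the hinge: T sin 41° · 5.3 = 74.3×9.8×2.65 + 62.1×1.7 = 2035.1 N·m.
So T = 2035.1 / (0.6561 × 5.3) = 585.3 N.

T ≈ 585 N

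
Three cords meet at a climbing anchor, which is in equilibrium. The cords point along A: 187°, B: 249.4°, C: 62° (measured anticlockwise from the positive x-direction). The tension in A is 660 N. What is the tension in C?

Resolve: ΣF_x = 660 cos 187° + T_B cos 249.4° + T_C cos 62° = 0.
        ΣF_y = 660 sin 187° + T_B sin 249.4° + T_C sin 62° = 0.
The known terms sum to (-655.1, -80.43) N, so -0.3518 T_B + 0.4695 T_C = 655.1 and -0.9361 T_B + 0.8829 T_C = 80.43.
Solving simultaneously: T_B = 4198 N, T_C = 4541 N.

T_C ≈ 4540 N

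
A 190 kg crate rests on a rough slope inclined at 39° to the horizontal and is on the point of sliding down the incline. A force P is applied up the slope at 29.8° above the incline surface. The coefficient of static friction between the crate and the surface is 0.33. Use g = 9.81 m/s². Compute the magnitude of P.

P ≈ 988 N

On the verge of sliding down the incline, friction equals μN and acts up the slope.
Perpendicular: N + P sin 29.8° = W cos 39° = 1449 N.
Along incline: P cos 29.8° + μN = W sin 39° with W sin 39° = 1173 N.
Solving the pair for P and N: P = 987.5 N, N = 957.8 N (and f = μN = 316.1 N).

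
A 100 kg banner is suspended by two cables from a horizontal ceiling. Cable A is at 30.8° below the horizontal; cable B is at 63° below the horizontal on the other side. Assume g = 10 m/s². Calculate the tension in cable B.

T_B ≈ 861 N

Weight W = 100 × 10 = 1000 N acts straight down.
Horizontal: T_A cos 30.8° = T_B cos 63°  →  T_A = 0.5285 T_B.
Vertical: T_A sin 30.8° + T_B sin 63° = 1000.
Substituting the horizontal relation into the vertical equation gives 1.162 T_B = 1000, so T_B = 860.9 N.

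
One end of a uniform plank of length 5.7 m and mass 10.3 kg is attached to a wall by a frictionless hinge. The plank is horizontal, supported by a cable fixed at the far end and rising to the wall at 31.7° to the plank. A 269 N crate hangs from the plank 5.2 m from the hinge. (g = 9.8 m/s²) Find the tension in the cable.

T ≈ 563 N

Take torques about the hinge: T sin 31.7° · 5.7 = 10.3×9.8×2.85 + 269×5.2 = 1686.5 N·m.
So T = 1686.5 / (0.5255 × 5.7) = 563.06 N.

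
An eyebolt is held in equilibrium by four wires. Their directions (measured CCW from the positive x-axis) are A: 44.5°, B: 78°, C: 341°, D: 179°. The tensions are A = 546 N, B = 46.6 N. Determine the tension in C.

T_C ≈ 1410 N

Resolve: ΣF_x = 546 cos 44.5° + 46.6 cos 78° + T_C cos 341° + T_D cos 179° = 0.
        ΣF_y = 546 sin 44.5° + 46.6 sin 78° + T_C sin 341° + T_D sin 179° = 0.
The known terms sum to (399.1, 428.3) N, so 0.9455 T_C − 0.9998 T_D = -399.1 and -0.3256 T_C + 0.0175 T_D = -428.3.
Solving simultaneously: T_C = 1408 N, T_D = 1731 N.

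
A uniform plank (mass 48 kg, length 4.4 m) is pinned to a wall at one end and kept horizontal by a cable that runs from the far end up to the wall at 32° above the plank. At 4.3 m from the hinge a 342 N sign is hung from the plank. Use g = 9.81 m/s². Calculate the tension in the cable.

Take torques about the hinge: T sin 32° · 4.4 = 48×9.81×2.2 + 342×4.3 = 2506.5 N·m.
So T = 2506.5 / (0.5299 × 4.4) = 1075 N.

T ≈ 1080 N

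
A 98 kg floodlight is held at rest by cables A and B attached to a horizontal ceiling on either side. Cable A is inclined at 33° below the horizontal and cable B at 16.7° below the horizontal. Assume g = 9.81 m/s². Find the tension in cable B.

Weight W = 98 × 9.81 = 961.4 N acts straight down.
Horizontal: T_A cos 33° = T_B cos 16.7°  →  T_A = 1.142 T_B.
Vertical: T_A sin 33° + T_B sin 16.7° = 961.4.
Substituting the horizontal relation into the vertical equation gives 0.9094 T_B = 961.4, so T_B = 1057 N.

T_B ≈ 1060 N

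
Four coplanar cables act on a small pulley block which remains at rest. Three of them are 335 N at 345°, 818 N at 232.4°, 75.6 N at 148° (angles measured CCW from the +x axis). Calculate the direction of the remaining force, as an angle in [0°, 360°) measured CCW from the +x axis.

θ ≈ 71°

Sum the known components: ΣF_x = -239.6 N, ΣF_y = -694.7 N.
For equilibrium the remaining force must supply (−ΣF_x, −ΣF_y) = (239.6, 694.7) N.
Magnitude = √((239.6)² + (694.7)²) = 734.9 N; direction = atan2(694.7, 239.6) = 71.0°.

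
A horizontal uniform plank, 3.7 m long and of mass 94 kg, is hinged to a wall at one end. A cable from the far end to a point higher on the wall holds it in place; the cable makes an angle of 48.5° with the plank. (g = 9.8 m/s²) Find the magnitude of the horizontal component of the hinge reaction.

Take torques about the hinge: T sin 48.5° · 3.7 = 94×9.8×1.85 = 1704.2 N·m.
So T = 1704.2 / (0.7490 × 3.7) = 614.99 N.
ΣF_x = 0: H_x = T cos 48.5° = 407.5 N.

H_x ≈ 408 N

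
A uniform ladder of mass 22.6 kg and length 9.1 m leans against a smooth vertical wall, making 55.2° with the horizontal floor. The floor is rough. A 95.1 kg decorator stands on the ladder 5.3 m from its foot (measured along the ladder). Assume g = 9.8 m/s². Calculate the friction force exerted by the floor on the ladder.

f ≈ 454 N

Torques about the foot: N_wall · 9.1 sin 55.2° = 22.6×9.8×4.55 cos 55.2° + 95.1×9.8×5.3 cos 55.2° → N_wall = 454.22 N.
ΣF_x = 0: f_floor = N_wall = 454.22 N.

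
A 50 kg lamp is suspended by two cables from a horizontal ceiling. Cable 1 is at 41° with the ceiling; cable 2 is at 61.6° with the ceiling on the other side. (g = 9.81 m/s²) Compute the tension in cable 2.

T_2 ≈ 379 N

Weight W = 50 × 9.81 = 490.5 N acts straight down.
Horizontal: T_1 cos 41° = T_2 cos 61.6°  →  T_1 = 0.6302 T_2.
Vertical: T_1 sin 41° + T_2 sin 61.6° = 490.5.
Substituting the horizontal relation into the vertical equation gives 1.293 T_2 = 490.5, so T_2 = 379.3 N.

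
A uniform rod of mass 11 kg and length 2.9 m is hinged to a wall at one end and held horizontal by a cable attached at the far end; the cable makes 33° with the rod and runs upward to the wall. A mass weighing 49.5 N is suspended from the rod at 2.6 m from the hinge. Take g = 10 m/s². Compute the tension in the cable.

T ≈ 182 N

Take torques about the hinge: T sin 33° · 2.9 = 11×10×1.45 + 49.5×2.6 = 288.2 N·m.
So T = 288.2 / (0.5446 × 2.9) = 182.47 N.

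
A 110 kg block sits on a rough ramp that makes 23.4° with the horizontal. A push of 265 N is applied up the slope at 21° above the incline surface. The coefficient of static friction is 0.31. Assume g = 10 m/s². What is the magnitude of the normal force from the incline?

N ≈ 915 N

Axes along / perpendicular to the incline. W sin 23.4° = 436.9 N down-slope; W cos 23.4° = 1010 N into the surface.
Perpendicular: N = W cos 23.4° − P sin 21° = 1010 − 94.97 = 914.6 N.
Along incline: P cos 21° + f = W sin 23.4° (friction acts up-slope) → f = 436.9 − 247.4 = 189.5 N.
|f| = 189.5 N ≤ μN = 283.5 N, so the block is indeed static.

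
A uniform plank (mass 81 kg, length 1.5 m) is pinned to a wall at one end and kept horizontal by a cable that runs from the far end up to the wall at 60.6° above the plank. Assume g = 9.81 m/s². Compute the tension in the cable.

Take torques about the hinge: T sin 60.6° · 1.5 = 81×9.81×0.75 = 595.96 N·m.
So T = 595.96 / (0.8712 × 1.5) = 456.04 N.

T ≈ 456 N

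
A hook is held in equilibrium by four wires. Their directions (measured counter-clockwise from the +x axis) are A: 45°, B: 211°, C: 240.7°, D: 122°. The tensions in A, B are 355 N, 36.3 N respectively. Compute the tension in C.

Resolve: ΣF_x = 355 cos 45° + 36.3 cos 211° + T_C cos 240.7° + T_D cos 122° = 0.
        ΣF_y = 355 sin 45° + 36.3 sin 211° + T_C sin 240.7° + T_D sin 122° = 0.
The known terms sum to (219.9, 232.3) N, so -0.4894 T_C − 0.5299 T_D = -219.9 and -0.8721 T_C + 0.8480 T_D = -232.3.
Solving simultaneously: T_C = 353 N, T_D = 89.01 N.

T_C ≈ 353 N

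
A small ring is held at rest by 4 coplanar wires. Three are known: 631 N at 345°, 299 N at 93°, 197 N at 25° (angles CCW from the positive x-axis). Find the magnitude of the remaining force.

F ≈ 803 N

Sum the known components: ΣF_x = 772.4 N, ΣF_y = 218.5 N.
For equilibrium the remaining force must supply (−ΣF_x, −ΣF_y) = (-772.4, -218.5) N.
Magnitude = √((-772.4)² + (-218.5)²) = 802.7 N; direction = atan2(-218.5, -772.4) = 195.8°.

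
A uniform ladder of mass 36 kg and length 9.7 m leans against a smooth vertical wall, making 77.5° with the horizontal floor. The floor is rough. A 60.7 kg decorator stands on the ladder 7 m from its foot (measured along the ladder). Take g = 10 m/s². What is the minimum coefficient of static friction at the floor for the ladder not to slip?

ΣF_y = 0: N_floor = 36×10 + 60.7×10 = 967 N.
Torques about the foot: N_wall · 9.7 sin 77.5° = 36×10×4.85 cos 77.5° + 60.7×10×7 cos 77.5° → N_wall = 137.02 N.
ΣF_x = 0: f_floor = N_wall = 137.02 N.
μ_min = f_floor / N_floor = 137.02 / 967 = 0.1417.

μ_min ≈ 0.142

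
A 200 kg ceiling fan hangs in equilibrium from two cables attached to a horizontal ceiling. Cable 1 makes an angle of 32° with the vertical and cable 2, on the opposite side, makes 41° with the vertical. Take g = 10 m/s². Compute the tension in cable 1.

Angles from the horizontal: cable 1 is 90° − 32° = 58°, cable 2 is 90° − 41° = 49°.
Weight W = 200 × 10 = 2000 N acts straight down.
Horizontal: T_1 cos 58° = T_2 cos 49°  →  T_2 = 0.8077 T_1.
Vertical: T_1 sin 58° + T_2 sin 49° = 2000.
Substituting the horizontal relation into the vertical equation gives 1.458 T_1 = 2000, so T_1 = 1372 N.

T_1 ≈ 1370 N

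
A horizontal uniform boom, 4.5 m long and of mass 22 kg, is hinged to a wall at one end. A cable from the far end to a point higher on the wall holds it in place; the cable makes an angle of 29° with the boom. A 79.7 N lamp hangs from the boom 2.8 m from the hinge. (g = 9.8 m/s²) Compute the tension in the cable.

T ≈ 325 N

Take torques about the hinge: T sin 29° · 4.5 = 22×9.8×2.25 + 79.7×2.8 = 708.26 N·m.
So T = 708.26 / (0.4848 × 4.5) = 324.65 N.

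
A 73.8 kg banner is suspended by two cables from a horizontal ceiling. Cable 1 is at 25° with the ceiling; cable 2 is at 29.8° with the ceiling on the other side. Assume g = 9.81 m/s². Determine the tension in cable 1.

Weight W = 73.8 × 9.81 = 724 N acts straight down.
Horizontal: T_1 cos 25° = T_2 cos 29.8°  →  T_2 = 1.044 T_1.
Vertical: T_1 sin 25° + T_2 sin 29.8° = 724.
Substituting the horizontal relation into the vertical equation gives 0.9417 T_1 = 724, so T_1 = 768.8 N.

T_1 ≈ 769 N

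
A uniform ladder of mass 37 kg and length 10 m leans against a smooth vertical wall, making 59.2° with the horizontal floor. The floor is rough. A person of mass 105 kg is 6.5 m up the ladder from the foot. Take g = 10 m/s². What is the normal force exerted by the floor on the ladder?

N_floor ≈ 1420 N

ΣF_y = 0: N_floor = 37×10 + 105×10 = 1420 N.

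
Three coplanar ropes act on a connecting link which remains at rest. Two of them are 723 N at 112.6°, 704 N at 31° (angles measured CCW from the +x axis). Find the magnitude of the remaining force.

Sum the known components: ΣF_x = 325.6 N, ΣF_y = 1030 N.
For equilibrium the remaining force must supply (−ΣF_x, −ΣF_y) = (-325.6, -1030) N.
Magnitude = √((-325.6)² + (-1030)²) = 1080 N; direction = atan2(-1030, -325.6) = 252.5°.

F ≈ 1080 N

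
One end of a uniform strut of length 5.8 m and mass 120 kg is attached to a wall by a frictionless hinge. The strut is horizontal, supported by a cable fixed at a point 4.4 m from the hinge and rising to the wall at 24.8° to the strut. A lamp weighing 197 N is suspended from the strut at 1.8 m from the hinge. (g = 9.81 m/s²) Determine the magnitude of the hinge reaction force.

Take torques about the hinge: T sin 24.8° · 4.4 = 120×9.81×2.9 + 197×1.8 = 3768.5 N·m.
So T = 3768.5 / (0.4195 × 4.4) = 2041.9 N.
ΣF_x = 0: H_x = T cos 24.8° = 1853.6 N.
ΣF_y = 0: H_y = (120×9.81 + 197) − T sin 24.8° = 1374.2 − 856.47 = 517.73 N.
|H| = √(H_x² + H_y²) = √((1853.6)² + (517.73)²) = 1924.5 N.

|H| ≈ 1920 N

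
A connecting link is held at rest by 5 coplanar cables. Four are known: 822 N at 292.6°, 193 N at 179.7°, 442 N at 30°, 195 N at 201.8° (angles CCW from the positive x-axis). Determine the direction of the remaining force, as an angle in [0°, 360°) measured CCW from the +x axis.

Sum the known components: ΣF_x = 324.6 N, ΣF_y = -609.3 N.
For equilibrium the remaining force must supply (−ΣF_x, −ΣF_y) = (-324.6, 609.3) N.
Magnitude = √((-324.6)² + (609.3)²) = 690.4 N; direction = atan2(609.3, -324.6) = 118.0°.

θ ≈ 118°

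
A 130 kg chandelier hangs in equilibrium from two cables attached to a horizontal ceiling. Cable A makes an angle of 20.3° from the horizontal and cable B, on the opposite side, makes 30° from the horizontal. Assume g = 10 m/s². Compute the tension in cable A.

T_A ≈ 1460 N

Weight W = 130 × 10 = 1300 N acts straight down.
Horizontal: T_A cos 20.3° = T_B cos 30°  →  T_B = 1.083 T_A.
Vertical: T_A sin 20.3° + T_B sin 30° = 1300.
Substituting the horizontal relation into the vertical equation gives 0.8884 T_A = 1300, so T_A = 1463 N.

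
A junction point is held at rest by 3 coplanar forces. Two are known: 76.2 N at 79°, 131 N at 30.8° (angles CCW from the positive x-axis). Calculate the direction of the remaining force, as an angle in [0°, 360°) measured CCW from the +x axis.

θ ≈ 228°

Sum the known components: ΣF_x = 127.1 N, ΣF_y = 141.9 N.
For equilibrium the remaining force must supply (−ΣF_x, −ΣF_y) = (-127.1, -141.9) N.
Magnitude = √((-127.1)² + (-141.9)²) = 190.5 N; direction = atan2(-141.9, -127.1) = 228.2°.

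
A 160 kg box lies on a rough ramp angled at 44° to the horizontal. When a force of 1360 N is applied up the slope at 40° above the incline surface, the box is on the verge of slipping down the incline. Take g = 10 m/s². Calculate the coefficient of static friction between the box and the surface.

μ ≈ 0.252

On the verge of sliding down the incline, friction is at its maximum μN and acts up the slope.
Perpendicular to incline: N = W cos 44° − P sin 40° = 1151 − 874.2 = 276.8 N.
Along incline: P cos 40° + μN = W sin 44° → μ = (W sin 44° − P cos 40°) / N = 0.2516.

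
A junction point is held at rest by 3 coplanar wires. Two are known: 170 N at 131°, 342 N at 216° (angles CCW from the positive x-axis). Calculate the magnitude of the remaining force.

Sum the known components: ΣF_x = -388.2 N, ΣF_y = -72.72 N.
For equilibrium the remaining force must supply (−ΣF_x, −ΣF_y) = (388.2, 72.72) N.
Magnitude = √((388.2)² + (72.72)²) = 395 N; direction = atan2(72.72, 388.2) = 10.6°.

F ≈ 395 N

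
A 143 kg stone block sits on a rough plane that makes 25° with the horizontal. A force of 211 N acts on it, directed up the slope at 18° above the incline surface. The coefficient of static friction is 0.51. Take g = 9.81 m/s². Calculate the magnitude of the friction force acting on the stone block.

Axes along / perpendicular to the incline. W sin 25° = 592.9 N down-slope; W cos 25° = 1271 N into the surface.
Perpendicular: N = W cos 25° − P sin 18° = 1271 − 65.2 = 1206 N.
Along incline: P cos 18° + f = W sin 25° (friction acts up-slope) → f = 592.9 − 200.7 = 392.2 N.
|f| = 392.2 N ≤ μN = 615.2 N, so the stone block is indeed static.

f ≈ 392 N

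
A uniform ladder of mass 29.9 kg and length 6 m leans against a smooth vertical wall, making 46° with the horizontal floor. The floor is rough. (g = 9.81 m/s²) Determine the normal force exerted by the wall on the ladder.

N_wall ≈ 142 N

Torques about the foot: N_wall · 6 sin 46° = 29.9×9.81×3 cos 46° → N_wall = 141.63 N.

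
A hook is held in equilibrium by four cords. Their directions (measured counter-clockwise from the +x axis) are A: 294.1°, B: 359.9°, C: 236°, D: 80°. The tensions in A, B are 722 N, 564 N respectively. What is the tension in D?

Resolve: ΣF_x = 722 cos 294.1° + 564 cos 359.9° + T_C cos 236° + T_D cos 80° = 0.
        ΣF_y = 722 sin 294.1° + 564 sin 359.9° + T_C sin 236° + T_D sin 80° = 0.
The known terms sum to (858.8, -660.1) N, so -0.5592 T_C + 0.1736 T_D = -858.8 and -0.8290 T_C + 0.9848 T_D = 660.1.
Solving simultaneously: T_C = 2361 N, T_D = 2658 N.

T_D ≈ 2660 N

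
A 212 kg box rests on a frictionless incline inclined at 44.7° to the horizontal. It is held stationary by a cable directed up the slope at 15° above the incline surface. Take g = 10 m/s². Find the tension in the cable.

T ≈ 1540 N

Take axes along and perpendicular to the incline. Weight components: W sin 44.7° = 1491 N down-slope, W cos 44.7° = 1507 N into the surface.
Along incline: T cos 15° = W sin 44.7° → T = 1544 N.
Perpendicular: N = W cos 44.7° − T sin 15° = 1107 N.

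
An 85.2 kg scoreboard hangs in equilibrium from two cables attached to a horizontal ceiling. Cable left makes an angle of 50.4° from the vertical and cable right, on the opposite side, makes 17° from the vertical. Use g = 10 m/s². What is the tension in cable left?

Angles from the horizontal: cable left is 90° − 50.4° = 39.6°, cable right is 90° − 17° = 73°.
Weight W = 85.2 × 10 = 852 N acts straight down.
Horizontal: T_left cos 39.6° = T_right cos 73°  →  T_right = 2.635 T_left.
Vertical: T_left sin 39.6° + T_right sin 73° = 852.
Substituting the horizontal relation into the vertical equation gives 3.158 T_left = 852, so T_left = 269.8 N.

T_left ≈ 270 N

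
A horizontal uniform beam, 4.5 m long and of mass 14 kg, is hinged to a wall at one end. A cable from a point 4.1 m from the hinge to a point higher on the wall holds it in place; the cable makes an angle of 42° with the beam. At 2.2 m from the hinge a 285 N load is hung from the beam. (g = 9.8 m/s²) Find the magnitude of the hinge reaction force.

|H| ≈ 319 N

Take torques about the hinge: T sin 42° · 4.1 = 14×9.8×2.25 + 285×2.2 = 935.7 N·m.
So T = 935.7 / (0.6691 × 4.1) = 341.07 N.
ΣF_x = 0: H_x = T cos 42° = 253.46 N.
ΣF_y = 0: H_y = (14×9.8 + 285) − T sin 42° = 422.2 − 228.22 = 193.98 N.
|H| = √(H_x² + H_y²) = √((253.46)² + (193.98)²) = 319.17 N.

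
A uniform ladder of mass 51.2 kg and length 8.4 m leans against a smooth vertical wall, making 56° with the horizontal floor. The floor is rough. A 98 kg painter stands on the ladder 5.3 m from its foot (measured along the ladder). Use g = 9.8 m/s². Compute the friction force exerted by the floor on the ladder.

Torques about the foot: N_wall · 8.4 sin 56° = 51.2×9.8×4.2 cos 56° + 98×9.8×5.3 cos 56° → N_wall = 577.95 N.
ΣF_x = 0: f_floor = N_wall = 577.95 N.

f ≈ 578 N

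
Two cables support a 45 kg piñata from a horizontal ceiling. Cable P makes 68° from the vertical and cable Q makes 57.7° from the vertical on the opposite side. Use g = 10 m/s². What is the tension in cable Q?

Angles from the horizontal: cable P is 90° − 68° = 22°, cable Q is 90° − 57.7° = 32.3°.
Weight W = 45 × 10 = 450 N acts straight down.
Horizontal: T_P cos 22° = T_Q cos 32.3°  →  T_P = 0.9116 T_Q.
Vertical: T_P sin 22° + T_Q sin 32.3° = 450.
Substituting the horizontal relation into the vertical equation gives 0.8759 T_Q = 450, so T_Q = 513.8 N.

T_Q ≈ 514 N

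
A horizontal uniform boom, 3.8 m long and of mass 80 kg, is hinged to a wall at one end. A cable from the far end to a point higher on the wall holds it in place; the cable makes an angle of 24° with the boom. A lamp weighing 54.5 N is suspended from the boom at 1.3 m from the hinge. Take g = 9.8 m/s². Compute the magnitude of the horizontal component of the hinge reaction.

Take torques about the hinge: T sin 24° · 3.8 = 80×9.8×1.9 + 54.5×1.3 = 1560.4 N·m.
So T = 1560.4 / (0.4067 × 3.8) = 1009.6 N.
ΣF_x = 0: H_x = T cos 24° = 922.32 N.

H_x ≈ 922 N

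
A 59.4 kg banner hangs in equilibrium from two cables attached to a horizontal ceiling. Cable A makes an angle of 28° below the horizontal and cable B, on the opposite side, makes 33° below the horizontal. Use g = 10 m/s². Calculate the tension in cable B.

T_B ≈ 600 N

Weight W = 59.4 × 10 = 594 N acts straight down.
Horizontal: T_A cos 28° = T_B cos 33°  →  T_A = 0.9499 T_B.
Vertical: T_A sin 28° + T_B sin 33° = 594.
Substituting the horizontal relation into the vertical equation gives 0.9906 T_B = 594, so T_B = 599.7 N.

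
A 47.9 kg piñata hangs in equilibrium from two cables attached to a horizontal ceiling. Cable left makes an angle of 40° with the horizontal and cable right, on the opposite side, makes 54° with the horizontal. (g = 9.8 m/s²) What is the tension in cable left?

Weight W = 47.9 × 9.8 = 469.4 N acts straight down.
Horizontal: T_left cos 40° = T_right cos 54°  →  T_right = 1.303 T_left.
Vertical: T_left sin 40° + T_right sin 54° = 469.4.
Substituting the horizontal relation into the vertical equation gives 1.697 T_left = 469.4, so T_left = 276.6 N.

T_left ≈ 277 N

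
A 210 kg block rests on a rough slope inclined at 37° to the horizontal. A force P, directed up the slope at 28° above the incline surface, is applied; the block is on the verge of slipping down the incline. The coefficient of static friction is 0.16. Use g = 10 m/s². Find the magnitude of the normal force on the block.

N ≈ 1100 N

On the verge of sliding down the incline, friction equals μN and acts up the slope.
Perpendicular: N + P sin 28° = W cos 37° = 1677 N.
Along incline: P cos 28° + μN = W sin 37° with W sin 37° = 1264 N.
Solving the pair for P and N: P = 1232 N, N = 1099 N (and f = μN = 175.8 N).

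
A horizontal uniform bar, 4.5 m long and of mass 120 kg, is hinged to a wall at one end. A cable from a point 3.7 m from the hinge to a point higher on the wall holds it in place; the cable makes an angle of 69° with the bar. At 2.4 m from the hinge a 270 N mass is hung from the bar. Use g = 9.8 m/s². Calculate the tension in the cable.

Take torques about the hinge: T sin 69° · 3.7 = 120×9.8×2.25 + 270×2.4 = 3294 N·m.
So T = 3294 / (0.9336 × 3.7) = 953.61 N.

T ≈ 954 N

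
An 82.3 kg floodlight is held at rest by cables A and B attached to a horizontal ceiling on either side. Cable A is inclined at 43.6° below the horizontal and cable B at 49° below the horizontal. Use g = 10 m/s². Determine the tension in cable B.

Weight W = 82.3 × 10 = 823 N acts straight down.
Horizontal: T_A cos 43.6° = T_B cos 49°  →  T_A = 0.9059 T_B.
Vertical: T_A sin 43.6° + T_B sin 49° = 823.
Substituting the horizontal relation into the vertical equation gives 1.379 T_B = 823, so T_B = 596.6 N.

T_B ≈ 597 N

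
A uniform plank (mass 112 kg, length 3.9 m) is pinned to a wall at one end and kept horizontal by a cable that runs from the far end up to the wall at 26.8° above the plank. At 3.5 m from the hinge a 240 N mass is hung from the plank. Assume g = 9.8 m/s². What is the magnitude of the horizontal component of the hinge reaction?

Take torques about the hinge: T sin 26.8° · 3.9 = 112×9.8×1.95 + 240×3.5 = 2980.3 N·m.
So T = 2980.3 / (0.4509 × 3.9) = 1694.9 N.
ΣF_x = 0: H_x = T cos 26.8° = 1512.8 N.

H_x ≈ 1510 N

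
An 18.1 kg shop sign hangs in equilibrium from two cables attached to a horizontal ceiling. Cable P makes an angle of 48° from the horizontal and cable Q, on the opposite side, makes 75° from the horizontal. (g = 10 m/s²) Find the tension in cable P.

Weight W = 18.1 × 10 = 181 N acts straight down.
Horizontal: T_P cos 48° = T_Q cos 75°  →  T_Q = 2.585 T_P.
Vertical: T_P sin 48° + T_Q sin 75° = 181.
Substituting the horizontal relation into the vertical equation gives 3.24 T_P = 181, so T_P = 55.86 N.

T_P ≈ 55.9 N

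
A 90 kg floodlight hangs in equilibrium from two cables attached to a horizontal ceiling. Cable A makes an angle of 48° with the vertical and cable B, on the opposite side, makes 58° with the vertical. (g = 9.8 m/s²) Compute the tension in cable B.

Angles from the horizontal: cable A is 90° − 48° = 42°, cable B is 90° − 58° = 32°.
Weight W = 90 × 9.8 = 882 N acts straight down.
Horizontal: T_A cos 42° = T_B cos 32°  →  T_A = 1.141 T_B.
Vertical: T_A sin 42° + T_B sin 32° = 882.
Substituting the horizontal relation into the vertical equation gives 1.294 T_B = 882, so T_B = 681.9 N.

T_B ≈ 682 N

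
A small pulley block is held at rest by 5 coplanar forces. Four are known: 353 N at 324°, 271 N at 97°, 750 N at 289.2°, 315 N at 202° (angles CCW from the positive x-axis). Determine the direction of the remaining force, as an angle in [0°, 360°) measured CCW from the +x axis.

Sum the known components: ΣF_x = 207.1 N, ΣF_y = -764.8 N.
For equilibrium the remaining force must supply (−ΣF_x, −ΣF_y) = (-207.1, 764.8) N.
Magnitude = √((-207.1)² + (764.8)²) = 792.3 N; direction = atan2(764.8, -207.1) = 105.2°.

θ ≈ 105°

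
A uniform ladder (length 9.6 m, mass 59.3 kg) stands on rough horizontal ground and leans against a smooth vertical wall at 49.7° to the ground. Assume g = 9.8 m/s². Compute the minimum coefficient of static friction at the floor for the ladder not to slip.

μ_min ≈ 0.424

ΣF_y = 0: N_floor = 59.3×9.8 = 581.14 N.
Torques about the foot: N_wall · 9.6 sin 49.7° = 59.3×9.8×4.8 cos 49.7° → N_wall = 246.42 N.
ΣF_x = 0: f_floor = N_wall = 246.42 N.
μ_min = f_floor / N_floor = 246.42 / 581.14 = 0.424.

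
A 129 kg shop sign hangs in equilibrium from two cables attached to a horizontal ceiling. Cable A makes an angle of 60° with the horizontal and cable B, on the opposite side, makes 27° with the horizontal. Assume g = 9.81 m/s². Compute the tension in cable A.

T_A ≈ 1130 N

Weight W = 129 × 9.81 = 1265 N acts straight down.
Horizontal: T_A cos 60° = T_B cos 27°  →  T_B = 0.5612 T_A.
Vertical: T_A sin 60° + T_B sin 27° = 1265.
Substituting the horizontal relation into the vertical equation gives 1.121 T_A = 1265, so T_A = 1129 N.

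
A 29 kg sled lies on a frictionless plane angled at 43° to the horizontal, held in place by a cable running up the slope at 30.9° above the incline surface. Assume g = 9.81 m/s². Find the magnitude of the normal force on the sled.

Take axes along and perpendicular to the incline. Weight components: W sin 43° = 194 N down-slope, W cos 43° = 208.1 N into the surface.
Along incline: T cos 30.9° = W sin 43° → T = 226.1 N.
Perpendicular: N = W cos 43° − T sin 30.9° = 91.94 N.

N ≈ 91.9 N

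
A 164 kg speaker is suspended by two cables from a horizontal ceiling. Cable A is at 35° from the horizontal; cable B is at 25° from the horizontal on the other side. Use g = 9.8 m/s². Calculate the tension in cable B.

T_B ≈ 1520 N

Weight W = 164 × 9.8 = 1607 N acts straight down.
Horizontal: T_A cos 35° = T_B cos 25°  →  T_A = 1.106 T_B.
Vertical: T_A sin 35° + T_B sin 25° = 1607.
Substituting the horizontal relation into the vertical equation gives 1.057 T_B = 1607, so T_B = 1520 N.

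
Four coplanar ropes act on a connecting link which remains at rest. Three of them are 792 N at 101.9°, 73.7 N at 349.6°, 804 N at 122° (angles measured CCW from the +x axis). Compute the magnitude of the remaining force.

F ≈ 1530 N

Sum the known components: ΣF_x = -516.9 N, ΣF_y = 1444 N.
For equilibrium the remaining force must supply (−ΣF_x, −ΣF_y) = (516.9, -1444) N.
Magnitude = √((516.9)² + (-1444)²) = 1533 N; direction = atan2(-1444, 516.9) = 289.7°.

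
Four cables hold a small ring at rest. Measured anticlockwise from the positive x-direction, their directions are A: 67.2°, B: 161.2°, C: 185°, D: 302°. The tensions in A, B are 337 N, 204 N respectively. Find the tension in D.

Resolve: ΣF_x = 337 cos 67.2° + 204 cos 161.2° + T_C cos 185° + T_D cos 302° = 0.
        ΣF_y = 337 sin 67.2° + 204 sin 161.2° + T_C sin 185° + T_D sin 302° = 0.
The known terms sum to (-62.52, 376.4) N, so -0.9962 T_C + 0.5299 T_D = 62.52 and -0.0872 T_C − 0.8480 T_D = -376.4.
Solving simultaneously: T_C = 164.4 N, T_D = 427 N.

T_D ≈ 427 N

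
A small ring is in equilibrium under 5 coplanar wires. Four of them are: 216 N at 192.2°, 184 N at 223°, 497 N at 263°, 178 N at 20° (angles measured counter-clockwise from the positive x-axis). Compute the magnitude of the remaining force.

F ≈ 649 N

Sum the known components: ΣF_x = -239 N, ΣF_y = -603.5 N.
For equilibrium the remaining force must supply (−ΣF_x, −ΣF_y) = (239, 603.5) N.
Magnitude = √((239)² + (603.5)²) = 649.1 N; direction = atan2(603.5, 239) = 68.4°.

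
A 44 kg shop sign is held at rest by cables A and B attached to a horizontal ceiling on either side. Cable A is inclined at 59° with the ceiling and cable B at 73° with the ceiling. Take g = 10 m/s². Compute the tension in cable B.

T_B ≈ 305 N

Weight W = 44 × 10 = 440 N acts straight down.
Horizontal: T_A cos 59° = T_B cos 73°  →  T_A = 0.5677 T_B.
Vertical: T_A sin 59° + T_B sin 73° = 440.
Substituting the horizontal relation into the vertical equation gives 1.443 T_B = 440, so T_B = 304.9 N.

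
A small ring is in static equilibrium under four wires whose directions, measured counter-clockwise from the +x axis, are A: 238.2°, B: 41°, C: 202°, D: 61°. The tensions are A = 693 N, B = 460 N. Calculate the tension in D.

T_D ≈ 412 N

Resolve: ΣF_x = 693 cos 238.2° + 460 cos 41° + T_C cos 202° + T_D cos 61° = 0.
        ΣF_y = 693 sin 238.2° + 460 sin 41° + T_C sin 202° + T_D sin 61° = 0.
The known terms sum to (-18.01, -287.2) N, so -0.9272 T_C + 0.4848 T_D = 18.01 and -0.3746 T_C + 0.8746 T_D = 287.2.
Solving simultaneously: T_C = 196.2 N, T_D = 412.4 N.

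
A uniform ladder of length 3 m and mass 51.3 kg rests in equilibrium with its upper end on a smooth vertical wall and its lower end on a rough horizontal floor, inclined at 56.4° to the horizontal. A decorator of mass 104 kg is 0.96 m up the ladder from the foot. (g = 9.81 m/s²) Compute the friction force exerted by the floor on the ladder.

Torques about the foot: N_wall · 3 sin 56.4° = 51.3×9.81×1.5 cos 56.4° + 104×9.81×0.96 cos 56.4° → N_wall = 384.09 N.
ΣF_x = 0: f_floor = N_wall = 384.09 N.

f ≈ 384 N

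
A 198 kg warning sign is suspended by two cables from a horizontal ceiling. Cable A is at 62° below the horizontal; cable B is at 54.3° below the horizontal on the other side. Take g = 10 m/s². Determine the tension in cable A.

T_A ≈ 1290 N

Weight W = 198 × 10 = 1980 N acts straight down.
Horizontal: T_A cos 62° = T_B cos 54.3°  →  T_B = 0.8045 T_A.
Vertical: T_A sin 62° + T_B sin 54.3° = 1980.
Substituting the horizontal relation into the vertical equation gives 1.536 T_A = 1980, so T_A = 1289 N.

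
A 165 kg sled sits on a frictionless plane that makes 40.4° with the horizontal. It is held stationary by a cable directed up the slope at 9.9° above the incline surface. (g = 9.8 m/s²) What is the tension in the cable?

T ≈ 1060 N

Take axes along and perpendicular to the incline. Weight components: W sin 40.4° = 1048 N down-slope, W cos 40.4° = 1231 N into the surface.
Along incline: T cos 9.9° = W sin 40.4° → T = 1064 N.
Perpendicular: N = W cos 40.4° − T sin 9.9° = 1049 N.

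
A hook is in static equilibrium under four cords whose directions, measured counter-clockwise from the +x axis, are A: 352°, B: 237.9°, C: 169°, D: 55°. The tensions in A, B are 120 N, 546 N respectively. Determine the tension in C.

T_C ≈ 147 N

Resolve: ΣF_x = 120 cos 352° + 546 cos 237.9° + T_C cos 169° + T_D cos 55° = 0.
        ΣF_y = 120 sin 352° + 546 sin 237.9° + T_C sin 169° + T_D sin 55° = 0.
The known terms sum to (-171.3, -479.2) N, so -0.9816 T_C + 0.5736 T_D = 171.3 and 0.1908 T_C + 0.8192 T_D = 479.2.
Solving simultaneously: T_C = 147.3 N, T_D = 550.7 N.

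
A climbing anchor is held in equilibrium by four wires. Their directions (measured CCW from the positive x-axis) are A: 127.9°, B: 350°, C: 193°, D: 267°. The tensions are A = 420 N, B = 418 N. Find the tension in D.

Resolve: ΣF_x = 420 cos 127.9° + 418 cos 350° + T_C cos 193° + T_D cos 267° = 0.
        ΣF_y = 420 sin 127.9° + 418 sin 350° + T_C sin 193° + T_D sin 267° = 0.
The known terms sum to (153.6, 258.8) N, so -0.9744 T_C − 0.0523 T_D = -153.6 and -0.2250 T_C − 0.9986 T_D = -258.8.
Solving simultaneously: T_C = 145.5 N, T_D = 226.4 N.

T_D ≈ 226 N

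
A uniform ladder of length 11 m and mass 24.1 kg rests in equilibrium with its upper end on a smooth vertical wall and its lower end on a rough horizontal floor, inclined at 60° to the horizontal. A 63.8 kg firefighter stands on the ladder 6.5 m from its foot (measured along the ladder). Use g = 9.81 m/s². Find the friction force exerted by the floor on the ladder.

Torques about the foot: N_wall · 11 sin 60° = 24.1×9.81×5.5 cos 60° + 63.8×9.81×6.5 cos 60° → N_wall = 281.77 N.
ΣF_x = 0: f_floor = N_wall = 281.77 N.

f ≈ 282 N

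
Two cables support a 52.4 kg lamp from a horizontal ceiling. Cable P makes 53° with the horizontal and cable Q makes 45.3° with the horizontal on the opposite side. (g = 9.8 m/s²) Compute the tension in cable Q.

Weight W = 52.4 × 9.8 = 513.5 N acts straight down.
Horizontal: T_P cos 53° = T_Q cos 45.3°  →  T_P = 1.169 T_Q.
Vertical: T_P sin 53° + T_Q sin 45.3° = 513.5.
Substituting the horizontal relation into the vertical equation gives 1.644 T_Q = 513.5, so T_Q = 312.3 N.

T_Q ≈ 312 N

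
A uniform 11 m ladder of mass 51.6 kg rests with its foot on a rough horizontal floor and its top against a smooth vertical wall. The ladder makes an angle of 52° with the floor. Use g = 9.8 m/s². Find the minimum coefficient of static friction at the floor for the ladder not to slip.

ΣF_y = 0: N_floor = 51.6×9.8 = 505.68 N.
Torques about the foot: N_wall · 11 sin 52° = 51.6×9.8×5.5 cos 52° → N_wall = 197.54 N.
ΣF_x = 0: f_floor = N_wall = 197.54 N.
μ_min = f_floor / N_floor = 197.54 / 505.68 = 0.3906.

μ_min ≈ 0.391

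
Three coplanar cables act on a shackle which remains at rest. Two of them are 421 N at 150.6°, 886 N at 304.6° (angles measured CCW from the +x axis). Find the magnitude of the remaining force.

Sum the known components: ΣF_x = 136.3 N, ΣF_y = -522.6 N.
For equilibrium the remaining force must supply (−ΣF_x, −ΣF_y) = (-136.3, 522.6) N.
Magnitude = √((-136.3)² + (522.6)²) = 540.1 N; direction = atan2(522.6, -136.3) = 104.6°.

F ≈ 540 N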